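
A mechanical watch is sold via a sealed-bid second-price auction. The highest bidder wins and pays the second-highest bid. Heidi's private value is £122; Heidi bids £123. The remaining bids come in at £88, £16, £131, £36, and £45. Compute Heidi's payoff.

Highest competing bid: £131.
Heidi's bid £123 is not the highest, so Heidi loses, pays nothing, and earns zero payoff.

£0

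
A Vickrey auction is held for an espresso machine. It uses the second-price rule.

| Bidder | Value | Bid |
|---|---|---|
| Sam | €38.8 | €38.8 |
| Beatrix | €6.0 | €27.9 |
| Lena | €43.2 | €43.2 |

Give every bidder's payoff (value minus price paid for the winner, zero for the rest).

Sorted high to low: Lena €43.2 > Sam €38.8 > Beatrix €27.9.
Lena has the top bid and wins; the price is the second-highest bid, €38.8.
Lena's payoff = €43.2 − €38.8 = €4.4. All other bidders lose, so their payoff is 0.

Sam €0.0, Beatrix €0.0, Lena €4.4.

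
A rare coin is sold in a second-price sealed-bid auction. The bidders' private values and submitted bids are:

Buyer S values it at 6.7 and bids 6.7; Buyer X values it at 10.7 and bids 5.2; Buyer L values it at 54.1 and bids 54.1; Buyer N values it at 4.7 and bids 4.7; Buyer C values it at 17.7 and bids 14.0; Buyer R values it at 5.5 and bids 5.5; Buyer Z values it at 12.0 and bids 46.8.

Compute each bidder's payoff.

Buyer S 0.0, Buyer X 0.0, Buyer L 7.3, Buyer N 0.0, Buyer C 0.0, Buyer R 0.0, Buyer Z 0.0.

Ranking the bids: Buyer L 54.1 > Buyer Z 46.8 > Buyer C 14.0 > Buyer S 6.7 > Buyer R 5.5 > Buyer X 5.2 > Buyer N 4.7.
Buyer L has the top bid and wins; the price is the second-highest bid, 46.8.
Buyer L's payoff = 54.1 − 46.8 = 7.3. All other bidders lose, so their payoff is 0.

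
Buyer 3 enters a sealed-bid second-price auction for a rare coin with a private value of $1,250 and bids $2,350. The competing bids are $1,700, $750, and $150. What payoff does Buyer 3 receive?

-$450

Highest competing bid: $1,700.
Buyer 3's bid $2,350 is the highest overall, so Buyer 3 wins and pays the second-highest bid, $1,700.
Payoff = value − price = $1,250 − $1,700 = -$450.
Overbidding won the item at a price above value — truthful bidding would have avoided this loss.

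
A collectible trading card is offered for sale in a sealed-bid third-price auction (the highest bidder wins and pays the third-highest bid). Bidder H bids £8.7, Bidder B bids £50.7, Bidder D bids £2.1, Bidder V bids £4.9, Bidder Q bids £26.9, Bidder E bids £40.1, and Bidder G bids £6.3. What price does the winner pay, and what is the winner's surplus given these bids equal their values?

Ranking the bids: Bidder B £50.7; Bidder E £40.1; Bidder Q £26.9; Bidder H £8.7; Bidder G £6.3; Bidder V £4.9; Bidder D £2.1.
Bidder B is the highest bidder, so Bidder B wins.
Under the third-price rule, the price is the third-highest bid: £26.9.
Surplus = £50.7 − £26.9 = £23.8.

The winner pays £26.9 for a surplus of £23.8.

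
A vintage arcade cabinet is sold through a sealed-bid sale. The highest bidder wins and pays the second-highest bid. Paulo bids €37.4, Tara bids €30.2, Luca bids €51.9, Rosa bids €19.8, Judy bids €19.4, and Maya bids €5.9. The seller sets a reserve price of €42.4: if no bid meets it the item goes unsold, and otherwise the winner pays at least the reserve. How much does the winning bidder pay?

Price paid: €42.4.

Sorted high to low: Luca €51.9, then Paulo €37.4, then Tara €30.2, then Rosa €19.8, then Judy €19.4, then Maya €5.9.
Luca has the highest bid, so Luca wins.
The second-highest bid is €37.4, but the reserve €42.4 is higher, so the price is the reserve.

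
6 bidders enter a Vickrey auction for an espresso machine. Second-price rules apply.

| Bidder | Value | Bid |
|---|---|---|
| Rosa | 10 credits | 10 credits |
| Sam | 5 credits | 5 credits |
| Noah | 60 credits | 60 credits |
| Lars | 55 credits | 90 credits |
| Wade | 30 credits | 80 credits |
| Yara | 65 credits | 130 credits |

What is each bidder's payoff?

Ordered from highest: Yara 130 credits > Lars 90 credits > Wade 80 credits > Noah 60 credits > Rosa 10 credits > Sam 5 credits.
Yara has the top bid and wins; the price is the second-highest bid, 90 credits.
Yara's payoff = 65 credits − 90 credits = -25 credits. All other bidders lose, so their payoff is 0.

Rosa 0 credits, Sam 0 credits, Noah 0 credits, Lars 0 credits, Wade 0 credits, Yara -25 credits.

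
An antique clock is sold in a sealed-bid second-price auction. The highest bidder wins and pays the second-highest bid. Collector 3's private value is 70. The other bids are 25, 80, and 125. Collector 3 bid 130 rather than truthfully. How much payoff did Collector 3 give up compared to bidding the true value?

Payoff forgone: 55.

The highest competing bid is 125.
Bidding truthfully at 70: the top bid is 125 (a rival), so Collector 3 loses. Payoff = 0.
Bidding 130: Collector 3 has the top bid, wins, and pays the second-highest bid 125. Payoff = 70 − 125 = -55.
Regret = truthful payoff − actual payoff = 0 − -55 = 55.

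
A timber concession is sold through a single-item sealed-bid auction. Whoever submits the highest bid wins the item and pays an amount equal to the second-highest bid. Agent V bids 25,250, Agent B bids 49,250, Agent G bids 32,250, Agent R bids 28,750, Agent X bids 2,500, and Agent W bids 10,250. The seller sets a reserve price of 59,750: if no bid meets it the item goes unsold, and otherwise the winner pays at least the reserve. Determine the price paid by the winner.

Ordered from highest: Agent B 49,250; Agent G 32,250; Agent R 28,750; Agent V 25,250; Agent W 10,250; Agent X 2,500.
The top bid 49,250 is below the reserve 59,750, so the item goes unsold and nothing is paid.

unsold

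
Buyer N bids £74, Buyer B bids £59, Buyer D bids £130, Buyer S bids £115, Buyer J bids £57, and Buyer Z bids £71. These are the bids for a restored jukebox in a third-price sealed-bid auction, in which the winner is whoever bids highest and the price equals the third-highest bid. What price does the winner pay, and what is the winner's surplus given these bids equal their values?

Sorted high to low: Buyer D £130, then Buyer S £115, then Buyer N £74, then Buyer Z £71, then Buyer B £59, then Buyer J £57.
Buyer D is the highest bidder, so Buyer D wins.
Under the third-price rule, the price is the third-highest bid: £74.
Surplus = £130 − £74 = £56.

Price £74; surplus £56.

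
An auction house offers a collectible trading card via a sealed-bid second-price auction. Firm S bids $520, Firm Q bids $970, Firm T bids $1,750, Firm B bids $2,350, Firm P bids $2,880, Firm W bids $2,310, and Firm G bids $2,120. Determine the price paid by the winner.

Bids in descending order: Firm P $2,880 > Firm B $2,350 > Firm W $2,310 > Firm G $2,120 > Firm T $1,750 > Firm Q $970 > Firm S $520.
Firm P has the highest bid, so Firm P wins.
The second-highest bid is $2,350, so that is what Firm P pays.

Price paid: $2,350.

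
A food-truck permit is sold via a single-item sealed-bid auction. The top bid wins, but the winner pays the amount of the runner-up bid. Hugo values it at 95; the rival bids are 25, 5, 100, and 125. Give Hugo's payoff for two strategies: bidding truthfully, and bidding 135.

The highest competing bid is 125.
Bidding truthfully at 95: the top bid is 125 (a rival), so Hugo loses. Payoff = 0.
Bidding 135: Hugo has the top bid, wins, and pays the second-highest bid 125. Payoff = 95 − 125 = -30.

Truthful: 0; alternative: -30.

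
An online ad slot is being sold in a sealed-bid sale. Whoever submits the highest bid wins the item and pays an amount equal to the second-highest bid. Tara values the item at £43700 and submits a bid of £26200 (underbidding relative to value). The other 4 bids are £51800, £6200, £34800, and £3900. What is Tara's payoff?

Highest competing bid: £51800.
Tara's bid £26200 is not the highest, so Tara loses, pays nothing, and earns zero payoff.

Tara's payoff: £0.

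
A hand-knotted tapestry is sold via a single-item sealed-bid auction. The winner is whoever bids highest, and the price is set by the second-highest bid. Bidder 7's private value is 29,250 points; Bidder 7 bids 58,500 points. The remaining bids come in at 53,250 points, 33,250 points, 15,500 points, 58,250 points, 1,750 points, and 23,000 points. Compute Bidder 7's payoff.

Highest competing bid: 58,250 points.
Bidder 7's bid 58,500 points is the highest overall, so Bidder 7 wins and pays the second-highest bid, 58,250 points.
Payoff = value − price = 29,250 points − 58,250 points = -29,000 points.

Payoff = -29,000 points.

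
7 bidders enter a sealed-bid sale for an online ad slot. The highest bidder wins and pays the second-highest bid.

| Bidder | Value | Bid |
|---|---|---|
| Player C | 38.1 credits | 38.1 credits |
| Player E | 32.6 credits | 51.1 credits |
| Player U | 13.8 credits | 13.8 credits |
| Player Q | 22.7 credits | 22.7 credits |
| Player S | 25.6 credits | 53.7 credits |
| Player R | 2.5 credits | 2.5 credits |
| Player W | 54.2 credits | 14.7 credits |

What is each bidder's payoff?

Payoffs: Player C 0.0 credits, Player E 0.0 credits, Player U 0.0 credits, Player Q 0.0 credits, Player S -25.5 credits, Player R 0.0 credits, Player W 0.0 credits.

Bids in descending order: Player S 53.7 credits, then Player E 51.1 credits, then Player C 38.1 credits, then Player Q 22.7 credits, then Player W 14.7 credits, then Player U 13.8 credits, then Player R 2.5 credits.
Player S has the top bid and wins; the price is the second-highest bid, 51.1 credits.
Player S's payoff = 25.6 credits − 51.1 credits = -25.5 credits. All other bidders lose, so their payoff is 0.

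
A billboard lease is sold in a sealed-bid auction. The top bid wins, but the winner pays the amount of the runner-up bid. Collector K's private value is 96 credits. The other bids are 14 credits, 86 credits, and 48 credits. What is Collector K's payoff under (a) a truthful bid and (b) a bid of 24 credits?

(a) 10 credits  (b) 0 credits

The highest competing bid is 86 credits.
Bidding truthfully at 96 credits: Collector K has the top bid, wins, and pays the second-highest bid 86 credits. Payoff = 96 credits − 86 credits = 10 credits.
Bidding 24 credits: the top bid is 86 credits (a rival), so Collector K loses. Payoff = 0 credits.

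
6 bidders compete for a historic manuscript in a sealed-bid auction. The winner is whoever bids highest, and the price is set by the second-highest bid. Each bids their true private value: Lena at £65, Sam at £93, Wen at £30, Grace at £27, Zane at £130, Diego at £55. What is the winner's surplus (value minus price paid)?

Winner's surplus: £37.

Sorted high to low: Zane £130 > Sam £93 > Lena £65 > Diego £55 > Wen £30 > Grace £27.
Zane wins with the top bid and pays the second-highest, £93.
Surplus = £130 − £93 = £37.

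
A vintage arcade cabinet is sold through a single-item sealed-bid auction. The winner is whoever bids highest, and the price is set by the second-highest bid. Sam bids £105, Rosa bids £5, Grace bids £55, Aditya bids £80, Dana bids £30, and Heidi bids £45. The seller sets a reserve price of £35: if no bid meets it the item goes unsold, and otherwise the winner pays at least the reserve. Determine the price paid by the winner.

Ordered from highest: Sam £105 > Aditya £80 > Grace £55 > Heidi £45 > Dana £30 > Rosa £5.
Sam has the highest bid, so Sam wins.
The second-highest bid is £80, which exceeds the reserve, so that sets the price.

The winner pays £80.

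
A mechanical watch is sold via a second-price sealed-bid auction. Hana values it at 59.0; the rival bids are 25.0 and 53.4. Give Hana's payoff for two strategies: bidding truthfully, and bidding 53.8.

The highest competing bid is 53.4.
Bidding truthfully at 59.0: Hana has the top bid, wins, and pays the second-highest bid 53.4. Payoff = 59.0 − 53.4 = 5.6.
Bidding 53.8: Hana has the top bid, wins, and pays the second-highest bid 53.4. Payoff = 59.0 − 53.4 = 5.6.

(a) 5.6  (b) 5.6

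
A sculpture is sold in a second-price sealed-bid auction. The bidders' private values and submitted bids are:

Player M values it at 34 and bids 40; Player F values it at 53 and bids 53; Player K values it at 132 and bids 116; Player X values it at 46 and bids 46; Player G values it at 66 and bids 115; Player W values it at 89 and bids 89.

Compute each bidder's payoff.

Sorted high to low: Player K 116; Player G 115; Player W 89; Player F 53; Player X 46; Player M 40.
Player K has the top bid and wins; the price is the second-highest bid, 115.
Player K's payoff = 132 − 115 = 17. All other bidders lose, so their payoff is 0.

Payoffs: Player M 0, Player F 0, Player K 17, Player X 0, Player G 0, Player W 0.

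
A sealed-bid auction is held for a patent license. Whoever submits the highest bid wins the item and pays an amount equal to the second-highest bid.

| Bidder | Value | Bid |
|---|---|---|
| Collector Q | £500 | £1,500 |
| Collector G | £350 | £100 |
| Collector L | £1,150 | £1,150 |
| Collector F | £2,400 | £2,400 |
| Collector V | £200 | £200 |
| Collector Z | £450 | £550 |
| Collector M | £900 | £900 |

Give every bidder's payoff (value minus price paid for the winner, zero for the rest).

Payoffs: Collector Q £0, Collector G £0, Collector L £0, Collector F £900, Collector V £0, Collector Z £0, Collector M £0.

Ranking the bids: Collector F £2,400, then Collector Q £1,500, then Collector L £1,150, then Collector M £900, then Collector Z £550, then Collector V £200, then Collector G £100.
Collector F has the top bid and wins; the price is the second-highest bid, £1,500.
Collector F's payoff = £2,400 − £1,500 = £900. All other bidders lose, so their payoff is 0.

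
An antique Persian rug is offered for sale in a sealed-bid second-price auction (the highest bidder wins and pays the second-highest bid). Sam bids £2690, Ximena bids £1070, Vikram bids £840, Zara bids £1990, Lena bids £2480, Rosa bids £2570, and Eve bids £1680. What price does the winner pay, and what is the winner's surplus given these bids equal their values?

Ordered from highest: Sam £2690; Rosa £2570; Lena £2480; Zara £1990; Eve £1680; Ximena £1070; Vikram £840.
Sam is the highest bidder, so Sam wins.
Under the second-price rule, the price is the second-highest bid: £2570.
Surplus = £2690 − £2570 = £120.

The winner pays £2570 for a surplus of £120.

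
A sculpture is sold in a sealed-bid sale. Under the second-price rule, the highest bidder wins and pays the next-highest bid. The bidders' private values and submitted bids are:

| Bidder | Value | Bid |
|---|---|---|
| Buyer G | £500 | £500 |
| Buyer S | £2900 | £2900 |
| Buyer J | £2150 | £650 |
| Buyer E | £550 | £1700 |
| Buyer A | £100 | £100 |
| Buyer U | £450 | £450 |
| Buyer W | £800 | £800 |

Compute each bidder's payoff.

Bids in descending order: Buyer S £2900, then Buyer E £1700, then Buyer W £800, then Buyer J £650, then Buyer G £500, then Buyer U £450, then Buyer A £100.
Buyer S has the top bid and wins; the price is the second-highest bid, £1700.
Buyer S's payoff = £2900 − £1700 = £1200. All other bidders lose, so their payoff is 0.

Buyer G £0, Buyer S £1200, Buyer J £0, Buyer E £0, Buyer A £0, Buyer U £0, Buyer W £0.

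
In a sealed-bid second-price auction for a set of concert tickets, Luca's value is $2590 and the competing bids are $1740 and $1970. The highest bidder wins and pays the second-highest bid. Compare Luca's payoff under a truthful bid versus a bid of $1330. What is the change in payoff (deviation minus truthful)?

The highest competing bid is $1970.
Bidding truthfully at $2590: Luca has the top bid, wins, and pays the second-highest bid $1970. Payoff = $2590 − $1970 = $620.
Bidding $1330: the top bid is $1970 (a rival), so Luca loses. Payoff = $0.
Change = $0 − $620 = -$620.
Deviating from a truthful bid can only lose payoff in a second-price auction — never gain.

-$620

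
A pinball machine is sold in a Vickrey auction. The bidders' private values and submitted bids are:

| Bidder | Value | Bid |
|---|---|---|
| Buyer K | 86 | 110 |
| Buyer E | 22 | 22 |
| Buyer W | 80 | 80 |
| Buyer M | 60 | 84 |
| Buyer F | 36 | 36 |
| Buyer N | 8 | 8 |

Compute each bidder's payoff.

Bids in descending order: Buyer K 110, then Buyer M 84, then Buyer W 80, then Buyer F 36, then Buyer E 22, then Buyer N 8.
Buyer K has the top bid and wins; the price is the second-highest bid, 84.
Buyer K's payoff = 86 − 84 = 2. All other bidders lose, so their payoff is 0.

Buyer K 2, Buyer E 0, Buyer W 0, Buyer M 0, Buyer F 0, Buyer N 0.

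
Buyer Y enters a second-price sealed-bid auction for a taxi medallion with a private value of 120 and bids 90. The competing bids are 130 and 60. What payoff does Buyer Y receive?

0

Highest competing bid: 130.
Buyer Y's bid 90 is not the highest, so Buyer Y loses, pays nothing, and earns zero payoff.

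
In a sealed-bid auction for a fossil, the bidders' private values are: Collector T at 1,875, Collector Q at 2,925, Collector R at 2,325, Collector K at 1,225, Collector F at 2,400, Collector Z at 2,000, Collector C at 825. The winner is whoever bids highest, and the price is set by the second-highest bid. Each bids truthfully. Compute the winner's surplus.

525

Sorted high to low: Collector Q 2,925, then Collector F 2,400, then Collector R 2,325, then Collector Z 2,000, then Collector T 1,875, then Collector K 1,225, then Collector C 825.
Collector Q wins with the top bid and pays the second-highest, 2,400.
Surplus = 2,925 − 2,400 = 525.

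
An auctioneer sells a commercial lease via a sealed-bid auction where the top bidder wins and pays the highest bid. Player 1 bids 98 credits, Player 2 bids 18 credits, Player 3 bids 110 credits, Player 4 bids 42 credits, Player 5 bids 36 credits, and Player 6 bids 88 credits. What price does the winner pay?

Price paid: 110 credits.

Ranking the bids: Player 3 110 credits, then Player 1 98 credits, then Player 6 88 credits, then Player 4 42 credits, then Player 5 36 credits, then Player 2 18 credits.
Player 3 is the highest bidder, so Player 3 wins.
Under the first-price rule, the price is the highest bid: 110 credits.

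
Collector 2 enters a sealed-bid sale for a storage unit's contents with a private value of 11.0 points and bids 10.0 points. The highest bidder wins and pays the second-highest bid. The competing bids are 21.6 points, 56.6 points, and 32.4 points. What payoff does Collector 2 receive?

The bidder's payoff: 0.0 points.

Highest competing bid: 56.6 points.
Collector 2's bid 10.0 points is not the highest, so Collector 2 loses, pays nothing, and earns zero payoff.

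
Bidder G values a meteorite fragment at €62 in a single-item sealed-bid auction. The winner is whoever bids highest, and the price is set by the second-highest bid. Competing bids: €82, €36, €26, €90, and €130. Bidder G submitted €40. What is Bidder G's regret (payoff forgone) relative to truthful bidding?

Regret: €0.

The highest competing bid is €130.
Bidding truthfully at €62: the top bid is €130 (a rival), so Bidder G loses. Payoff = €0.
Bidding €40: the top bid is €130 (a rival), so Bidder G loses. Payoff = €0.
Regret = truthful payoff − actual payoff = €0 − €0 = €0.
The bid only affects whether you win, not the price — here both bids land on the same side of the top rival bid, so the deviation is payoff-neutral.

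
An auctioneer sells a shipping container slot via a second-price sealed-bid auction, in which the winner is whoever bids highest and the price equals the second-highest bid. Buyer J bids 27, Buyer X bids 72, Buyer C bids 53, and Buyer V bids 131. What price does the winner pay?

Sorted high to low: Buyer V 131 > Buyer X 72 > Buyer C 53 > Buyer J 27.
Buyer V is the highest bidder, so Buyer V wins.
Under the second-price rule, the price is the second-highest bid: 72.

72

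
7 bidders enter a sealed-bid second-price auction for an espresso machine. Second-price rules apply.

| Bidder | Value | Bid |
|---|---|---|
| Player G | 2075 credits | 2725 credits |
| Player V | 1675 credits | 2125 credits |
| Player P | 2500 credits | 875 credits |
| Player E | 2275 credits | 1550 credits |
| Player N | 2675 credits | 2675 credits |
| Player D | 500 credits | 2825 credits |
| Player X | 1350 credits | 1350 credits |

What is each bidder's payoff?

Payoffs: Player G 0 credits, Player V 0 credits, Player P 0 credits, Player E 0 credits, Player N 0 credits, Player D -2225 credits, Player X 0 credits.

Ordered from highest: Player D 2825 credits > Player G 2725 credits > Player N 2675 credits > Player V 2125 credits > Player E 1550 credits > Player X 1350 credits > Player P 875 credits.
Player D has the top bid and wins; the price is the second-highest bid, 2725 credits.
Player D's payoff = 500 credits − 2725 credits = -2225 credits. All other bidders lose, so their payoff is 0.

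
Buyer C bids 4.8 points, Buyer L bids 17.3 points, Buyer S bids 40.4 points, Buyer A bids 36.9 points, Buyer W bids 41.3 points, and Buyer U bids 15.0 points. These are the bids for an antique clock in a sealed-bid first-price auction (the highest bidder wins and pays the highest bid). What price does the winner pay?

The winner pays 41.3 points.

Ordered from highest: Buyer W 41.3 points, then Buyer S 40.4 points, then Buyer A 36.9 points, then Buyer L 17.3 points, then Buyer U 15.0 points, then Buyer C 4.8 points.
Buyer W is the highest bidder, so Buyer W wins.
Under the first-price rule, the price is the highest bid: 41.3 points.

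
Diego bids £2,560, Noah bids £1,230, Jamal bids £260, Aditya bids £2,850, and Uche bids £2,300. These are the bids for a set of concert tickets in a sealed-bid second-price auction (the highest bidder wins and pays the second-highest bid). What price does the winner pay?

Price paid: £2,560.

Ranking the bids: Aditya £2,850, then Diego £2,560, then Uche £2,300, then Noah £1,230, then Jamal £260.
Aditya is the highest bidder, so Aditya wins.
Under the second-price rule, the price is the second-highest bid: £2,560.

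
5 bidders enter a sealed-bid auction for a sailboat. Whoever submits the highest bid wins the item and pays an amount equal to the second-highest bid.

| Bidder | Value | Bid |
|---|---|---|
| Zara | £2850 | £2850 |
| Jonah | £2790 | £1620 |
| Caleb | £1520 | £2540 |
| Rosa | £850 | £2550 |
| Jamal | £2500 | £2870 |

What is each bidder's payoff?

Payoffs: Zara £0, Jonah £0, Caleb £0, Rosa £0, Jamal -£350.

Ordered from highest: Jamal £2870; Zara £2850; Rosa £2550; Caleb £2540; Jonah £1620.
Jamal has the top bid and wins; the price is the second-highest bid, £2850.
Jamal's payoff = £2500 − £2850 = -£350. All other bidders lose, so their payoff is 0.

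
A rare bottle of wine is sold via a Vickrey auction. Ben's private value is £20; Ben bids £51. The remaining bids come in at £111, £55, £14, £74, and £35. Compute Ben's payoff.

Highest competing bid: £111.
Ben's bid £51 is not the highest, so Ben loses, pays nothing, and earns zero payoff.

Payoff = £0.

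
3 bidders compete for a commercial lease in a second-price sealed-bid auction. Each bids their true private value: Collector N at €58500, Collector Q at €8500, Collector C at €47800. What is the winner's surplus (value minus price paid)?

Bids in descending order: Collector N €58500, then Collector C €47800, then Collector Q €8500.
Collector N wins with the top bid and pays the second-highest, €47800.
Surplus = €58500 − €47800 = €10700.

€10700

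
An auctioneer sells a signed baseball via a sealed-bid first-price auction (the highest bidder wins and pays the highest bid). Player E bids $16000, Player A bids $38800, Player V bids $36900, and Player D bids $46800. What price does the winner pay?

The winner pays $46800.

Ranking the bids: Player D $46800 > Player A $38800 > Player V $36900 > Player E $16000.
Player D is the highest bidder, so Player D wins.
Under the first-price rule, the price is the highest bid: $46800.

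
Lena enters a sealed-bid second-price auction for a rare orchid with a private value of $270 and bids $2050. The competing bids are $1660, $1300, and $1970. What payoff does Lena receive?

-$1700

Highest competing bid: $1970.
Lena's bid $2050 is the highest overall, so Lena wins and pays the second-highest bid, $1970.
Payoff = value − price = $270 − $1970 = -$1700.
Overbidding won the item at a price above value — truthful bidding would have avoided this loss.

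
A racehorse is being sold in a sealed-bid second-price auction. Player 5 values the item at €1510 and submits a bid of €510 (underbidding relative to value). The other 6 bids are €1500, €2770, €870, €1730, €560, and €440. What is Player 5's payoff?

The bidder's payoff: €0.

Highest competing bid: €2770.
Player 5's bid €510 is not the highest, so Player 5 loses, pays nothing, and earns zero payoff.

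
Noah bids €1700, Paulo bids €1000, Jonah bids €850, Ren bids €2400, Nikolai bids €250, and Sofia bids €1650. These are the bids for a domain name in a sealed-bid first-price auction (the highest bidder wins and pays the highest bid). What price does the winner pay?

€2400

Sorted high to low: Ren €2400 > Noah €1700 > Sofia €1650 > Paulo €1000 > Jonah €850 > Nikolai €250.
Ren is the highest bidder, so Ren wins.
Under the first-price rule, the price is the highest bid: €2400.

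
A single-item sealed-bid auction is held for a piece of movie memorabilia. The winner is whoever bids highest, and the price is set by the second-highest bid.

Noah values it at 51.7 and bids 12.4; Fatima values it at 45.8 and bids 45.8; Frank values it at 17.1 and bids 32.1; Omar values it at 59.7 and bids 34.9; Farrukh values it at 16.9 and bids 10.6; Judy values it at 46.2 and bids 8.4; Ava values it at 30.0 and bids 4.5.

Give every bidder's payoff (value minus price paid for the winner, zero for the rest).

Bids in descending order: Fatima 45.8; Omar 34.9; Frank 32.1; Noah 12.4; Farrukh 10.6; Judy 8.4; Ava 4.5.
Fatima has the top bid and wins; the price is the second-highest bid, 34.9.
Fatima's payoff = 45.8 − 34.9 = 10.9. All other bidders lose, so their payoff is 0.

Noah 0.0, Fatima 10.9, Frank 0.0, Omar 0.0, Farrukh 0.0, Judy 0.0, Ava 0.0.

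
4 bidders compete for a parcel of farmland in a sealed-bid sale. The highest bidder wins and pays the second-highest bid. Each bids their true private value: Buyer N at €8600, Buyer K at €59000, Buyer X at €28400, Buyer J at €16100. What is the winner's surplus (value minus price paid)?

Surplus = €30600.

Ranking the bids: Buyer K €59000, then Buyer X €28400, then Buyer J €16100, then Buyer N €8600.
Buyer K wins with the top bid and pays the second-highest, €28400.
Surplus = €59000 − €28400 = €30600.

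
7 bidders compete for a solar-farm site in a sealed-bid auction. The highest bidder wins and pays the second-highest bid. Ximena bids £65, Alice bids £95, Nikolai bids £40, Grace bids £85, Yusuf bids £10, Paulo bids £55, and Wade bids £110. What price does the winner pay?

Ranking the bids: Wade £110, then Alice £95, then Grace £85, then Ximena £65, then Paulo £55, then Nikolai £40, then Yusuf £10.
Wade has the highest bid, so Wade wins.
The second-highest bid is £95, so that is what Wade pays.

The winner pays £95.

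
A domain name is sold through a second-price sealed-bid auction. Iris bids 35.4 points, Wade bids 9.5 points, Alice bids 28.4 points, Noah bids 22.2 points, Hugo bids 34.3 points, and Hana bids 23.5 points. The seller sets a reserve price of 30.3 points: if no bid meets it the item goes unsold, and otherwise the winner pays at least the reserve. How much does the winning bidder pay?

Bids in descending order: Iris 35.4 points > Hugo 34.3 points > Alice 28.4 points > Hana 23.5 points > Noah 22.2 points > Wade 9.5 points.
Iris has the highest bid, so Iris wins.
The second-highest bid is 34.3 points, which exceeds the reserve, so that sets the price.

The winner pays 34.3 points.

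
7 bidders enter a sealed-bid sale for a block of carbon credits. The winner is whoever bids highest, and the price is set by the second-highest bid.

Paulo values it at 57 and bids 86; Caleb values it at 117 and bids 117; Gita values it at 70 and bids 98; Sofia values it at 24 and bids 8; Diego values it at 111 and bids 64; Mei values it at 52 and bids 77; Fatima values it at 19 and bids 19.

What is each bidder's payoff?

Sorted high to low: Caleb 117 > Gita 98 > Paulo 86 > Mei 77 > Diego 64 > Fatima 19 > Sofia 8.
Caleb has the top bid and wins; the price is the second-highest bid, 98.
Caleb's payoff = 117 − 98 = 19. All other bidders lose, so their payoff is 0.

Payoffs: Paulo 0, Caleb 19, Gita 0, Sofia 0, Diego 0, Mei 0, Fatima 0.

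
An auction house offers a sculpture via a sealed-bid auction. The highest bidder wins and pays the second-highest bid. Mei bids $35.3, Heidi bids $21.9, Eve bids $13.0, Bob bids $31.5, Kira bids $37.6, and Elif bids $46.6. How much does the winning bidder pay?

The winner pays $37.6.

Ranking the bids: Elif $46.6; Kira $37.6; Mei $35.3; Bob $31.5; Heidi $21.9; Eve $13.0.
Elif has the highest bid, so Elif wins.
The second-highest bid is $37.6, so that is what Elif pays.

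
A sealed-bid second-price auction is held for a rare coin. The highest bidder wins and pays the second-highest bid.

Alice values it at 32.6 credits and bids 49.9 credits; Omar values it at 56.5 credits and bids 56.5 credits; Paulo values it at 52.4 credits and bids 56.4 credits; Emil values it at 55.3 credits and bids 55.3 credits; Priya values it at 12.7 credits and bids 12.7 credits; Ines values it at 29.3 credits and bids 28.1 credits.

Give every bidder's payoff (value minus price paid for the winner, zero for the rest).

Alice 0.0 credits, Omar 0.1 credits, Paulo 0.0 credits, Emil 0.0 credits, Priya 0.0 credits, Ines 0.0 credits.

Sorted high to low: Omar 56.5 credits; Paulo 56.4 credits; Emil 55.3 credits; Alice 49.9 credits; Ines 28.1 credits; Priya 12.7 credits.
Omar has the top bid and wins; the price is the second-highest bid, 56.4 credits.
Omar's payoff = 56.5 credits − 56.4 credits = 0.1 credits. All other bidders lose, so their payoff is 0.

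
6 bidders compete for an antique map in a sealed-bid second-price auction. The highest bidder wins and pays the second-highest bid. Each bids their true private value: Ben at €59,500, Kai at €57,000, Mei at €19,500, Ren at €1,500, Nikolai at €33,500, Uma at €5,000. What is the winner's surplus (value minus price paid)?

Bids in descending order: Ben €59,500, then Kai €57,000, then Nikolai €33,500, then Mei €19,500, then Uma €5,000, then Ren €1,500.
Ben wins with the top bid and pays the second-highest, €57,000.
Surplus = €59,500 − €57,000 = €2,500.

€2,500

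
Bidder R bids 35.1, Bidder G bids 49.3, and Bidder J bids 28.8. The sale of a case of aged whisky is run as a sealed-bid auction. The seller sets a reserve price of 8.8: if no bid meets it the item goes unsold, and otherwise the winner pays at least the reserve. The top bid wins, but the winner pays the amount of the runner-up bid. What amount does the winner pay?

Ordered from highest: Bidder G 49.3 > Bidder R 35.1 > Bidder J 28.8.
Bidder G has the highest bid, so Bidder G wins.
The second-highest bid is 35.1, which exceeds the reserve, so that sets the price.

Price paid: 35.1.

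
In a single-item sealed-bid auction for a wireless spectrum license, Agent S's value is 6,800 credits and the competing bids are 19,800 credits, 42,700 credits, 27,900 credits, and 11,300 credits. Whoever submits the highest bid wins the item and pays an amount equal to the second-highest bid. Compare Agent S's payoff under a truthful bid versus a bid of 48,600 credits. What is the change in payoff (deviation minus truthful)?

The highest competing bid is 42,700 credits.
Bidding truthfully at 6,800 credits: the top bid is 42,700 credits (a rival), so Agent S loses. Payoff = 0 credits.
Bidding 48,600 credits: Agent S has the top bid, wins, and pays the second-highest bid 42,700 credits. Payoff = 6,800 credits − 42,700 credits = -35,900 credits.
Change = -35,900 credits − 0 credits = -35,900 credits.
Deviating from a truthful bid can only lose payoff in a second-price auction — never gain.

Change in payoff: -35,900 credits.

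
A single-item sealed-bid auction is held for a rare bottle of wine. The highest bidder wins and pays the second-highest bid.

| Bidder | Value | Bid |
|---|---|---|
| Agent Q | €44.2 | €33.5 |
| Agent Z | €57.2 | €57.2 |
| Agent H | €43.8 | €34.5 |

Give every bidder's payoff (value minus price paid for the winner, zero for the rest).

Bids in descending order: Agent Z €57.2; Agent H €34.5; Agent Q €33.5.
Agent Z has the top bid and wins; the price is the second-highest bid, €34.5.
Agent Z's payoff = €57.2 − €34.5 = €22.7. All other bidders lose, so their payoff is 0.

Payoffs: Agent Q €0.0, Agent Z €22.7, Agent H €0.0.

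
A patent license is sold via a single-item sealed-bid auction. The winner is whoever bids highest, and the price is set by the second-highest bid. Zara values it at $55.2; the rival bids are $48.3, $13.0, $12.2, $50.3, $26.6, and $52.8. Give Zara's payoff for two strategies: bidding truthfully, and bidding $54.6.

The highest competing bid is $52.8.
Bidding truthfully at $55.2: Zara has the top bid, wins, and pays the second-highest bid $52.8. Payoff = $55.2 − $52.8 = $2.4.
Bidding $54.6: Zara has the top bid, wins, and pays the second-highest bid $52.8. Payoff = $55.2 − $52.8 = $2.4.

Truthful: $2.4; alternative: $2.4.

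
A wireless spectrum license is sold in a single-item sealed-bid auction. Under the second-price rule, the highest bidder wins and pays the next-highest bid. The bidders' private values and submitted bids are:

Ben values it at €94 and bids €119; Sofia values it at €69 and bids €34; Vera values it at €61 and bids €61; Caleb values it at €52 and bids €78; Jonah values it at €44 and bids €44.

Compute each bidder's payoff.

Payoffs: Ben €16, Sofia €0, Vera €0, Caleb €0, Jonah €0.

Ranking the bids: Ben €119 > Caleb €78 > Vera €61 > Jonah €44 > Sofia €34.
Ben has the top bid and wins; the price is the second-highest bid, €78.
Ben's payoff = €94 − €78 = €16. All other bidders lose, so their payoff is 0.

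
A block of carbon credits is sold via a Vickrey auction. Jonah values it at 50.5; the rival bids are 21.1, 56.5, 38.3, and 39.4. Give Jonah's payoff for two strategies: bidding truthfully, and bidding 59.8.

Truthful: 0.0; alternative: -6.0.

The highest competing bid is 56.5.
Bidding truthfully at 50.5: the top bid is 56.5 (a rival), so Jonah loses. Payoff = 0.0.
Bidding 59.8: Jonah has the top bid, wins, and pays the second-highest bid 56.5. Payoff = 50.5 − 56.5 = -6.0.
Deviating from a truthful bid can only lose payoff in a second-price auction — never gain.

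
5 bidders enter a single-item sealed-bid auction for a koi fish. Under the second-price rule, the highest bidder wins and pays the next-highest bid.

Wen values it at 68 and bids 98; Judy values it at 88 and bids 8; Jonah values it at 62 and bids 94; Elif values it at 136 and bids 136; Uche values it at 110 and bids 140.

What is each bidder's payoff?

Payoffs: Wen 0, Judy 0, Jonah 0, Elif 0, Uche -26.

Ranking the bids: Uche 140, then Elif 136, then Wen 98, then Jonah 94, then Judy 8.
Uche has the top bid and wins; the price is the second-highest bid, 136.
Uche's payoff = 110 − 136 = -26. All other bidders lose, so their payoff is 0.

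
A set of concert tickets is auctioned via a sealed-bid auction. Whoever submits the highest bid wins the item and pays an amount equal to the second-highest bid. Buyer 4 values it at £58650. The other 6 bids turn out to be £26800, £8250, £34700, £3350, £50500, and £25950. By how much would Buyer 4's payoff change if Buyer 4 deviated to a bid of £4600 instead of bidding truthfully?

Change in payoff: -£8150.

The highest competing bid is £50500.
Bidding truthfully at £58650: Buyer 4 has the top bid, wins, and pays the second-highest bid £50500. Payoff = £58650 − £50500 = £8150.
Bidding £4600: the top bid is £50500 (a rival), so Buyer 4 loses. Payoff = £0.
Change = £0 − £8150 = -£8150.
Deviating from a truthful bid can only lose payoff in a second-price auction — never gain.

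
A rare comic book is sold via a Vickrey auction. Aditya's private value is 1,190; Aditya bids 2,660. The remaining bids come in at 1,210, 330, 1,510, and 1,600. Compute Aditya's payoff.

Highest competing bid: 1,600.
Aditya's bid 2,660 is the highest overall, so Aditya wins and pays the second-highest bid, 1,600.
Payoff = value − price = 1,190 − 1,600 = -410.
Overbidding won the item at a price above value — truthful bidding would have avoided this loss.

-410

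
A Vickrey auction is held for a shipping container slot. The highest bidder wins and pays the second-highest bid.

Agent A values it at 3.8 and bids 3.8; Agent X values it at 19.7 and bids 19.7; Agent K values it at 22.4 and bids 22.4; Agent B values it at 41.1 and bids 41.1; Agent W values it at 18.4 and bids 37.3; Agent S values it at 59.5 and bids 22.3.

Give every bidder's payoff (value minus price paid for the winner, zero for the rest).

Ordered from highest: Agent B 41.1 > Agent W 37.3 > Agent K 22.4 > Agent S 22.3 > Agent X 19.7 > Agent A 3.8.
Agent B has the top bid and wins; the price is the second-highest bid, 37.3.
Agent B's payoff = 41.1 − 37.3 = 3.8. All other bidders lose, so their payoff is 0.

Payoffs: Agent A 0.0, Agent X 0.0, Agent K 0.0, Agent B 3.8, Agent W 0.0, Agent S 0.0.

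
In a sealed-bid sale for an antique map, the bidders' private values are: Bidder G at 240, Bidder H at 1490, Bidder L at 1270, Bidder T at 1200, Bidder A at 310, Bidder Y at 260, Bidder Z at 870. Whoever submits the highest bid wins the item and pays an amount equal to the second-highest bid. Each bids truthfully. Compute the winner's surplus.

Ordered from highest: Bidder H 1490; Bidder L 1270; Bidder T 1200; Bidder Z 870; Bidder A 310; Bidder Y 260; Bidder G 240.
Bidder H wins with the top bid and pays the second-highest, 1270.
Surplus = 1490 − 1270 = 220.

Winner's surplus: 220.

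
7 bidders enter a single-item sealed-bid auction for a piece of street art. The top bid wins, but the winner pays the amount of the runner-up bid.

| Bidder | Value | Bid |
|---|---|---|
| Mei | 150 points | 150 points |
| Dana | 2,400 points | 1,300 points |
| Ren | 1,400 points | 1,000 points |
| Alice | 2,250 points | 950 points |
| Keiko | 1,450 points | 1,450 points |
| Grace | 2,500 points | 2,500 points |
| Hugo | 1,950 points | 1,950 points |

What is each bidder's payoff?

Mei 0 points, Dana 0 points, Ren 0 points, Alice 0 points, Keiko 0 points, Grace 550 points, Hugo 0 points.

Ordered from highest: Grace 2,500 points; Hugo 1,950 points; Keiko 1,450 points; Dana 1,300 points; Ren 1,000 points; Alice 950 points; Mei 150 points.
Grace has the top bid and wins; the price is the second-highest bid, 1,950 points.
Grace's payoff = 2,500 points − 1,950 points = 550 points. All other bidders lose, so their payoff is 0.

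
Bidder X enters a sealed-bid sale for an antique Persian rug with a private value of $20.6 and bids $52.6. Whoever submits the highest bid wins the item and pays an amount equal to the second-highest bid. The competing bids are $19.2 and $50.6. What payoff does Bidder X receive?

Payoff = -$30.0.

Highest competing bid: $50.6.
Bidder X's bid $52.6 is the highest overall, so Bidder X wins and pays the second-highest bid, $50.6.
Payoff = value − price = $20.6 − $50.6 = -$30.0.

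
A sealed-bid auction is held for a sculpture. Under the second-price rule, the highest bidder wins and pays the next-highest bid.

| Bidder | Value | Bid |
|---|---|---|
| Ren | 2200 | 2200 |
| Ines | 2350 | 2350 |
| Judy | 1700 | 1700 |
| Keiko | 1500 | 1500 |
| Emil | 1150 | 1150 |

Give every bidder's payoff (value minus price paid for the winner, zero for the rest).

Payoffs: Ren 0, Ines 150, Judy 0, Keiko 0, Emil 0.

Ordered from highest: Ines 2350, then Ren 2200, then Judy 1700, then Keiko 1500, then Emil 1150.
Ines has the top bid and wins; the price is the second-highest bid, 2200.
Ines's payoff = 2350 − 2200 = 150. All other bidders lose, so their payoff is 0.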